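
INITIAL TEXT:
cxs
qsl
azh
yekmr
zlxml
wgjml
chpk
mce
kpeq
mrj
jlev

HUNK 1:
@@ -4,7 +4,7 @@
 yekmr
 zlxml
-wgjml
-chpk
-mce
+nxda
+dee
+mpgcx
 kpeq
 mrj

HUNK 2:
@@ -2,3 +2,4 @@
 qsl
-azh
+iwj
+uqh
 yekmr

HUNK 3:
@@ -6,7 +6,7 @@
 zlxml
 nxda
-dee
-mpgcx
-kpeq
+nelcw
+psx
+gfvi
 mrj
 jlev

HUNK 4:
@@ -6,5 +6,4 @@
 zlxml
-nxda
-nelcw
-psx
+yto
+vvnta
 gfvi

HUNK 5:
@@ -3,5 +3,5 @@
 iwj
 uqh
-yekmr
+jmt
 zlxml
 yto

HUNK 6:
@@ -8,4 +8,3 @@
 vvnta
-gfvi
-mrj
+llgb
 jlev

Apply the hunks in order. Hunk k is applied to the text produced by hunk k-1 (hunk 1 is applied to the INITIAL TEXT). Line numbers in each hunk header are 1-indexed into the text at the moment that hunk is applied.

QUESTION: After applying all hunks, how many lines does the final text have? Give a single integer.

Hunk 1: at line 4 remove [wgjml,chpk,mce] add [nxda,dee,mpgcx] -> 11 lines: cxs qsl azh yekmr zlxml nxda dee mpgcx kpeq mrj jlev
Hunk 2: at line 2 remove [azh] add [iwj,uqh] -> 12 lines: cxs qsl iwj uqh yekmr zlxml nxda dee mpgcx kpeq mrj jlev
Hunk 3: at line 6 remove [dee,mpgcx,kpeq] add [nelcw,psx,gfvi] -> 12 lines: cxs qsl iwj uqh yekmr zlxml nxda nelcw psx gfvi mrj jlev
Hunk 4: at line 6 remove [nxda,nelcw,psx] add [yto,vvnta] -> 11 lines: cxs qsl iwj uqh yekmr zlxml yto vvnta gfvi mrj jlev
Hunk 5: at line 3 remove [yekmr] add [jmt] -> 11 lines: cxs qsl iwj uqh jmt zlxml yto vvnta gfvi mrj jlev
Hunk 6: at line 8 remove [gfvi,mrj] add [llgb] -> 10 lines: cxs qsl iwj uqh jmt zlxml yto vvnta llgb jlev
Final line count: 10

Answer: 10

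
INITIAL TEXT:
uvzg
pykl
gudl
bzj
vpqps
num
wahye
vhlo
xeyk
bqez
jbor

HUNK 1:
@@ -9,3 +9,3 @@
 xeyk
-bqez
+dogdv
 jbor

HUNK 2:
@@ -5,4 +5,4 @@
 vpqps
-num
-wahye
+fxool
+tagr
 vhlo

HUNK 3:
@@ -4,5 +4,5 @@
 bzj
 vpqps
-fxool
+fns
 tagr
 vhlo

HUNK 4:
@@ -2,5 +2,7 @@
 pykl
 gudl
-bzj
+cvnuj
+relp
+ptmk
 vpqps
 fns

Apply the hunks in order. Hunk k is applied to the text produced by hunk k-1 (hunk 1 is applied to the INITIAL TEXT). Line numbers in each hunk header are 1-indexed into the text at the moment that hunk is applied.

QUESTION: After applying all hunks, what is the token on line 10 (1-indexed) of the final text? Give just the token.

Answer: vhlo

Derivation:
Hunk 1: at line 9 remove [bqez] add [dogdv] -> 11 lines: uvzg pykl gudl bzj vpqps num wahye vhlo xeyk dogdv jbor
Hunk 2: at line 5 remove [num,wahye] add [fxool,tagr] -> 11 lines: uvzg pykl gudl bzj vpqps fxool tagr vhlo xeyk dogdv jbor
Hunk 3: at line 4 remove [fxool] add [fns] -> 11 lines: uvzg pykl gudl bzj vpqps fns tagr vhlo xeyk dogdv jbor
Hunk 4: at line 2 remove [bzj] add [cvnuj,relp,ptmk] -> 13 lines: uvzg pykl gudl cvnuj relp ptmk vpqps fns tagr vhlo xeyk dogdv jbor
Final line 10: vhlo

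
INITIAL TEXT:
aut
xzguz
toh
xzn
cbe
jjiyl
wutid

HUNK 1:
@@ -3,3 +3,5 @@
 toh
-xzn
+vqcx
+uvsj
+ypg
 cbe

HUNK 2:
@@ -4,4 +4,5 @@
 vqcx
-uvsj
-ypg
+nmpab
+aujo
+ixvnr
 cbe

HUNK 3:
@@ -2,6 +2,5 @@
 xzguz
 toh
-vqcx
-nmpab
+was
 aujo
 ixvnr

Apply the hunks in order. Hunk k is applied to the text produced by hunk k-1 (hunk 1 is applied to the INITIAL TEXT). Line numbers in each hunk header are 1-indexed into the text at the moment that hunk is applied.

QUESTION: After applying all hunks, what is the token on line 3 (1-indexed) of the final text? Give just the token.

Answer: toh

Derivation:
Hunk 1: at line 3 remove [xzn] add [vqcx,uvsj,ypg] -> 9 lines: aut xzguz toh vqcx uvsj ypg cbe jjiyl wutid
Hunk 2: at line 4 remove [uvsj,ypg] add [nmpab,aujo,ixvnr] -> 10 lines: aut xzguz toh vqcx nmpab aujo ixvnr cbe jjiyl wutid
Hunk 3: at line 2 remove [vqcx,nmpab] add [was] -> 9 lines: aut xzguz toh was aujo ixvnr cbe jjiyl wutid
Final line 3: toh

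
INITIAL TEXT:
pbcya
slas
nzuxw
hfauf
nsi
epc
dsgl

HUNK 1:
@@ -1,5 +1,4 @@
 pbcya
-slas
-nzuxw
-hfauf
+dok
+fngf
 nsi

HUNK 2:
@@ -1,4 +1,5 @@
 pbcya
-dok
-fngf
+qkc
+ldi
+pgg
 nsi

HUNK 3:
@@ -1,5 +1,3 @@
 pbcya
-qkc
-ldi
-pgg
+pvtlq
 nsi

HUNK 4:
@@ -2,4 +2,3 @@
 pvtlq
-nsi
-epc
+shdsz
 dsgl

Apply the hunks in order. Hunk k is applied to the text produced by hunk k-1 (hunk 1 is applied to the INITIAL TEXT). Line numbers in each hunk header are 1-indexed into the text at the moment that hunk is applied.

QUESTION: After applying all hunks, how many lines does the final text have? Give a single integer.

Hunk 1: at line 1 remove [slas,nzuxw,hfauf] add [dok,fngf] -> 6 lines: pbcya dok fngf nsi epc dsgl
Hunk 2: at line 1 remove [dok,fngf] add [qkc,ldi,pgg] -> 7 lines: pbcya qkc ldi pgg nsi epc dsgl
Hunk 3: at line 1 remove [qkc,ldi,pgg] add [pvtlq] -> 5 lines: pbcya pvtlq nsi epc dsgl
Hunk 4: at line 2 remove [nsi,epc] add [shdsz] -> 4 lines: pbcya pvtlq shdsz dsgl
Final line count: 4

Answer: 4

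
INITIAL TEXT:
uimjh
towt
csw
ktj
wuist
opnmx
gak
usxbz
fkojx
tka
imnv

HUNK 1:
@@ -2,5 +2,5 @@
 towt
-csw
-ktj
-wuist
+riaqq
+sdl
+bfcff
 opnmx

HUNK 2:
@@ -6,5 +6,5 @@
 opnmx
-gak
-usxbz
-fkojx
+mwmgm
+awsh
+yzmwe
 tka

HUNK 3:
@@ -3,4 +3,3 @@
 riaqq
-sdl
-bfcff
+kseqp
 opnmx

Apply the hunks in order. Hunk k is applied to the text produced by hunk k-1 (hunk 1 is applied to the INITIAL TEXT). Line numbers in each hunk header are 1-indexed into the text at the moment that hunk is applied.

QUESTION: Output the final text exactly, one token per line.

Hunk 1: at line 2 remove [csw,ktj,wuist] add [riaqq,sdl,bfcff] -> 11 lines: uimjh towt riaqq sdl bfcff opnmx gak usxbz fkojx tka imnv
Hunk 2: at line 6 remove [gak,usxbz,fkojx] add [mwmgm,awsh,yzmwe] -> 11 lines: uimjh towt riaqq sdl bfcff opnmx mwmgm awsh yzmwe tka imnv
Hunk 3: at line 3 remove [sdl,bfcff] add [kseqp] -> 10 lines: uimjh towt riaqq kseqp opnmx mwmgm awsh yzmwe tka imnv

Answer: uimjh
towt
riaqq
kseqp
opnmx
mwmgm
awsh
yzmwe
tka
imnv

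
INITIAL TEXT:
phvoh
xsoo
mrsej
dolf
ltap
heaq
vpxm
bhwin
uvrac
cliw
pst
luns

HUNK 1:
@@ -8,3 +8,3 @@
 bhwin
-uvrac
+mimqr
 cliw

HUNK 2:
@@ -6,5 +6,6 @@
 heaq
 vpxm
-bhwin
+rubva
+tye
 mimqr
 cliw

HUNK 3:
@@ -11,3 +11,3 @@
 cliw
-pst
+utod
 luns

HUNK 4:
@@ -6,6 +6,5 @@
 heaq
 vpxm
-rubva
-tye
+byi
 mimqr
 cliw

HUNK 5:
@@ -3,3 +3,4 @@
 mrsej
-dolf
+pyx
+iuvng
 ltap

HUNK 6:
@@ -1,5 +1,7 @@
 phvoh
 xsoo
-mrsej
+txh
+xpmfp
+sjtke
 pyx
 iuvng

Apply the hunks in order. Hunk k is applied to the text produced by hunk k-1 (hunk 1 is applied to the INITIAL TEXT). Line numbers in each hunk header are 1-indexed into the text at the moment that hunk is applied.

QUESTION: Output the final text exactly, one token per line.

Answer: phvoh
xsoo
txh
xpmfp
sjtke
pyx
iuvng
ltap
heaq
vpxm
byi
mimqr
cliw
utod
luns

Derivation:
Hunk 1: at line 8 remove [uvrac] add [mimqr] -> 12 lines: phvoh xsoo mrsej dolf ltap heaq vpxm bhwin mimqr cliw pst luns
Hunk 2: at line 6 remove [bhwin] add [rubva,tye] -> 13 lines: phvoh xsoo mrsej dolf ltap heaq vpxm rubva tye mimqr cliw pst luns
Hunk 3: at line 11 remove [pst] add [utod] -> 13 lines: phvoh xsoo mrsej dolf ltap heaq vpxm rubva tye mimqr cliw utod luns
Hunk 4: at line 6 remove [rubva,tye] add [byi] -> 12 lines: phvoh xsoo mrsej dolf ltap heaq vpxm byi mimqr cliw utod luns
Hunk 5: at line 3 remove [dolf] add [pyx,iuvng] -> 13 lines: phvoh xsoo mrsej pyx iuvng ltap heaq vpxm byi mimqr cliw utod luns
Hunk 6: at line 1 remove [mrsej] add [txh,xpmfp,sjtke] -> 15 lines: phvoh xsoo txh xpmfp sjtke pyx iuvng ltap heaq vpxm byi mimqr cliw utod luns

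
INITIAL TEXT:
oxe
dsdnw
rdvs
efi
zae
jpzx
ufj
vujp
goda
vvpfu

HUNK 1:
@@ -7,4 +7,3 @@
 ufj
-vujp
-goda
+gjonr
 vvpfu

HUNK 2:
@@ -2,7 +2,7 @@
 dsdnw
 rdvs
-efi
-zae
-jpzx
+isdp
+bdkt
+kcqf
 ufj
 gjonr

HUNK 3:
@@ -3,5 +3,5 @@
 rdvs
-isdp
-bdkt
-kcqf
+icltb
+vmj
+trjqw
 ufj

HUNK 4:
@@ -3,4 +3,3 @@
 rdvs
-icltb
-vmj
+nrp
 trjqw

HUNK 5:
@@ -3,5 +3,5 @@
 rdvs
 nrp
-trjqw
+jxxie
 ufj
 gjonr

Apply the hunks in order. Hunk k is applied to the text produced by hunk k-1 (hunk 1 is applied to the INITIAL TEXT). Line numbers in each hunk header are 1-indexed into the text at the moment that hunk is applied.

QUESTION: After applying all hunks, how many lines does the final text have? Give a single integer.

Hunk 1: at line 7 remove [vujp,goda] add [gjonr] -> 9 lines: oxe dsdnw rdvs efi zae jpzx ufj gjonr vvpfu
Hunk 2: at line 2 remove [efi,zae,jpzx] add [isdp,bdkt,kcqf] -> 9 lines: oxe dsdnw rdvs isdp bdkt kcqf ufj gjonr vvpfu
Hunk 3: at line 3 remove [isdp,bdkt,kcqf] add [icltb,vmj,trjqw] -> 9 lines: oxe dsdnw rdvs icltb vmj trjqw ufj gjonr vvpfu
Hunk 4: at line 3 remove [icltb,vmj] add [nrp] -> 8 lines: oxe dsdnw rdvs nrp trjqw ufj gjonr vvpfu
Hunk 5: at line 3 remove [trjqw] add [jxxie] -> 8 lines: oxe dsdnw rdvs nrp jxxie ufj gjonr vvpfu
Final line count: 8

Answer: 8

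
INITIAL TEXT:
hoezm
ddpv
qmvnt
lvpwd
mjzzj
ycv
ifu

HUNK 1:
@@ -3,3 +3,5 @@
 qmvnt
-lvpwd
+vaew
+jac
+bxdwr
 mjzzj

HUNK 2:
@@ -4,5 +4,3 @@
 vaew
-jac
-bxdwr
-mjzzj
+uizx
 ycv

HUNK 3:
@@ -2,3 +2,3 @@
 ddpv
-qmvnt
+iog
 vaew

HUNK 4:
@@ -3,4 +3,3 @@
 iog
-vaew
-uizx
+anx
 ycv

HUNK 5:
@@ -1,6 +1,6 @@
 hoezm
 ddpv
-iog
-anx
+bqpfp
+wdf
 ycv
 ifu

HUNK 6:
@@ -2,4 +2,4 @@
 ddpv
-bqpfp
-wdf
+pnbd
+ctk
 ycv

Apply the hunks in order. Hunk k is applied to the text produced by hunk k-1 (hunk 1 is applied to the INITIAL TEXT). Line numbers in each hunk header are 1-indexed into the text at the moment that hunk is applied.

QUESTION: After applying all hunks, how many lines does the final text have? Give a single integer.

Answer: 6

Derivation:
Hunk 1: at line 3 remove [lvpwd] add [vaew,jac,bxdwr] -> 9 lines: hoezm ddpv qmvnt vaew jac bxdwr mjzzj ycv ifu
Hunk 2: at line 4 remove [jac,bxdwr,mjzzj] add [uizx] -> 7 lines: hoezm ddpv qmvnt vaew uizx ycv ifu
Hunk 3: at line 2 remove [qmvnt] add [iog] -> 7 lines: hoezm ddpv iog vaew uizx ycv ifu
Hunk 4: at line 3 remove [vaew,uizx] add [anx] -> 6 lines: hoezm ddpv iog anx ycv ifu
Hunk 5: at line 1 remove [iog,anx] add [bqpfp,wdf] -> 6 lines: hoezm ddpv bqpfp wdf ycv ifu
Hunk 6: at line 2 remove [bqpfp,wdf] add [pnbd,ctk] -> 6 lines: hoezm ddpv pnbd ctk ycv ifu
Final line count: 6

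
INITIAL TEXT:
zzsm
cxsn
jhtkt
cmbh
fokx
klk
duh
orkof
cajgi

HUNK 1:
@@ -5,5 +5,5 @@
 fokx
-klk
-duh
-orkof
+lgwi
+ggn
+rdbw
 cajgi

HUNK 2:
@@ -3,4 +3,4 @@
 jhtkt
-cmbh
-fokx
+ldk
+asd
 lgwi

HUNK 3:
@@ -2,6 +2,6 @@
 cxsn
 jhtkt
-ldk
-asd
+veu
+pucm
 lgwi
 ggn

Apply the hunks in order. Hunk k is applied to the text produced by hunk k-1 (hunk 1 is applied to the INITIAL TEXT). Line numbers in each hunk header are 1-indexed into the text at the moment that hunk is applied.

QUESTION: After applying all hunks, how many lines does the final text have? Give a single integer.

Hunk 1: at line 5 remove [klk,duh,orkof] add [lgwi,ggn,rdbw] -> 9 lines: zzsm cxsn jhtkt cmbh fokx lgwi ggn rdbw cajgi
Hunk 2: at line 3 remove [cmbh,fokx] add [ldk,asd] -> 9 lines: zzsm cxsn jhtkt ldk asd lgwi ggn rdbw cajgi
Hunk 3: at line 2 remove [ldk,asd] add [veu,pucm] -> 9 lines: zzsm cxsn jhtkt veu pucm lgwi ggn rdbw cajgi
Final line count: 9

Answer: 9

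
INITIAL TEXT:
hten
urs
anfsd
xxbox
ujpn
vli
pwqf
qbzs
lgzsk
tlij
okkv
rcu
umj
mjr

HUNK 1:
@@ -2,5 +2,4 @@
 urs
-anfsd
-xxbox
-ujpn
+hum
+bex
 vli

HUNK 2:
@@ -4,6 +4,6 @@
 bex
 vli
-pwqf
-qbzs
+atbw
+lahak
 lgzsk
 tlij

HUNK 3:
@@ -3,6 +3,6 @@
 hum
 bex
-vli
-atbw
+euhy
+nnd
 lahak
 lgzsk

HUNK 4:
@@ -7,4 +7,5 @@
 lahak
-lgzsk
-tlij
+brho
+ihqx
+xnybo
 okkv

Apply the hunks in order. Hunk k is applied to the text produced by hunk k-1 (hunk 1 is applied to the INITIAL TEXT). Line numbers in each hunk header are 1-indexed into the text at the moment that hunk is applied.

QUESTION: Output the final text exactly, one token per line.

Answer: hten
urs
hum
bex
euhy
nnd
lahak
brho
ihqx
xnybo
okkv
rcu
umj
mjr

Derivation:
Hunk 1: at line 2 remove [anfsd,xxbox,ujpn] add [hum,bex] -> 13 lines: hten urs hum bex vli pwqf qbzs lgzsk tlij okkv rcu umj mjr
Hunk 2: at line 4 remove [pwqf,qbzs] add [atbw,lahak] -> 13 lines: hten urs hum bex vli atbw lahak lgzsk tlij okkv rcu umj mjr
Hunk 3: at line 3 remove [vli,atbw] add [euhy,nnd] -> 13 lines: hten urs hum bex euhy nnd lahak lgzsk tlij okkv rcu umj mjr
Hunk 4: at line 7 remove [lgzsk,tlij] add [brho,ihqx,xnybo] -> 14 lines: hten urs hum bex euhy nnd lahak brho ihqx xnybo okkv rcu umj mjr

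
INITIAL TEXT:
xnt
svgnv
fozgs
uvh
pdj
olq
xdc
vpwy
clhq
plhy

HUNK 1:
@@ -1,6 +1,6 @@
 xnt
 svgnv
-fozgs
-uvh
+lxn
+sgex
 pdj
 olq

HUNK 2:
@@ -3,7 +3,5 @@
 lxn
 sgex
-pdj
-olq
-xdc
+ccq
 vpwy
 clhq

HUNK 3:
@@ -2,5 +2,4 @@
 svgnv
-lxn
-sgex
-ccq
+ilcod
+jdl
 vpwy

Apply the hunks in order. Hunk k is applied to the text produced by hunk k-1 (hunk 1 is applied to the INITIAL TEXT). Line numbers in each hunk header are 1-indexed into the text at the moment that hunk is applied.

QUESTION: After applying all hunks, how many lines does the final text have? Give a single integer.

Hunk 1: at line 1 remove [fozgs,uvh] add [lxn,sgex] -> 10 lines: xnt svgnv lxn sgex pdj olq xdc vpwy clhq plhy
Hunk 2: at line 3 remove [pdj,olq,xdc] add [ccq] -> 8 lines: xnt svgnv lxn sgex ccq vpwy clhq plhy
Hunk 3: at line 2 remove [lxn,sgex,ccq] add [ilcod,jdl] -> 7 lines: xnt svgnv ilcod jdl vpwy clhq plhy
Final line count: 7

Answer: 7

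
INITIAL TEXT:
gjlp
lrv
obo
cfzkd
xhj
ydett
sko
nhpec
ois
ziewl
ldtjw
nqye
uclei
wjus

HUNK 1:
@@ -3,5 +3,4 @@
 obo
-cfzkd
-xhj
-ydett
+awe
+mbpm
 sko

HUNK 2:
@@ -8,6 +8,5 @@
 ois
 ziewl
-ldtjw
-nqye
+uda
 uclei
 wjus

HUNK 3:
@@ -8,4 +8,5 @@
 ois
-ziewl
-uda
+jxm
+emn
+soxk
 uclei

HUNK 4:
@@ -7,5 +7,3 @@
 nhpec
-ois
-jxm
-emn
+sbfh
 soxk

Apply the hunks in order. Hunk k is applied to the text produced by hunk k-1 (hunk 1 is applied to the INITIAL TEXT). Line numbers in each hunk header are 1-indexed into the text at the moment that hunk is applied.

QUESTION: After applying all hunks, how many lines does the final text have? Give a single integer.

Answer: 11

Derivation:
Hunk 1: at line 3 remove [cfzkd,xhj,ydett] add [awe,mbpm] -> 13 lines: gjlp lrv obo awe mbpm sko nhpec ois ziewl ldtjw nqye uclei wjus
Hunk 2: at line 8 remove [ldtjw,nqye] add [uda] -> 12 lines: gjlp lrv obo awe mbpm sko nhpec ois ziewl uda uclei wjus
Hunk 3: at line 8 remove [ziewl,uda] add [jxm,emn,soxk] -> 13 lines: gjlp lrv obo awe mbpm sko nhpec ois jxm emn soxk uclei wjus
Hunk 4: at line 7 remove [ois,jxm,emn] add [sbfh] -> 11 lines: gjlp lrv obo awe mbpm sko nhpec sbfh soxk uclei wjus
Final line count: 11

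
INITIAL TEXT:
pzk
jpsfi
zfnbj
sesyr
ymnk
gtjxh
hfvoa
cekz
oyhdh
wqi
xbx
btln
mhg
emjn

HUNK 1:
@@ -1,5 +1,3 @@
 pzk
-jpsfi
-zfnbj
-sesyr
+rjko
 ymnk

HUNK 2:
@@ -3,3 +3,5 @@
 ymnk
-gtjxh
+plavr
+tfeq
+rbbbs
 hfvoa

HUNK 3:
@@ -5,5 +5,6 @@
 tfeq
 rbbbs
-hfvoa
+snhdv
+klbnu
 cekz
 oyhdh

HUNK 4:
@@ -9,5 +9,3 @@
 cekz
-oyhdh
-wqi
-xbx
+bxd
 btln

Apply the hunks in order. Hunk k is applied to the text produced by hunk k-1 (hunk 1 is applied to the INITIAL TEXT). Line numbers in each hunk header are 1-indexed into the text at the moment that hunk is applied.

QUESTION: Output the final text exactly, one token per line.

Answer: pzk
rjko
ymnk
plavr
tfeq
rbbbs
snhdv
klbnu
cekz
bxd
btln
mhg
emjn

Derivation:
Hunk 1: at line 1 remove [jpsfi,zfnbj,sesyr] add [rjko] -> 12 lines: pzk rjko ymnk gtjxh hfvoa cekz oyhdh wqi xbx btln mhg emjn
Hunk 2: at line 3 remove [gtjxh] add [plavr,tfeq,rbbbs] -> 14 lines: pzk rjko ymnk plavr tfeq rbbbs hfvoa cekz oyhdh wqi xbx btln mhg emjn
Hunk 3: at line 5 remove [hfvoa] add [snhdv,klbnu] -> 15 lines: pzk rjko ymnk plavr tfeq rbbbs snhdv klbnu cekz oyhdh wqi xbx btln mhg emjn
Hunk 4: at line 9 remove [oyhdh,wqi,xbx] add [bxd] -> 13 lines: pzk rjko ymnk plavr tfeq rbbbs snhdv klbnu cekz bxd btln mhg emjn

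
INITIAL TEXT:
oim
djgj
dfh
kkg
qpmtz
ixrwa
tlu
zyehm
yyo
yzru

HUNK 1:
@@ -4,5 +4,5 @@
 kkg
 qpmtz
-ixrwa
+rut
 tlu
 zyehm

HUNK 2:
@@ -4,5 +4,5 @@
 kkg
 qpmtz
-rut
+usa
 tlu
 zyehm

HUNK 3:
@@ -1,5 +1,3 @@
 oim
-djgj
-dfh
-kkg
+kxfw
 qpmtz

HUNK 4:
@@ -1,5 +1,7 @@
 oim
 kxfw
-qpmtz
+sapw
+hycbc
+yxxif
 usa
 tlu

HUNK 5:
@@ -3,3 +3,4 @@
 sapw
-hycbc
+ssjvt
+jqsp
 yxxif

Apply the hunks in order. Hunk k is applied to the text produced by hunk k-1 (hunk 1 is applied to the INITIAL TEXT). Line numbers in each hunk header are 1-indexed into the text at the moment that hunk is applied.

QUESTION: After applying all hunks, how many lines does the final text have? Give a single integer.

Hunk 1: at line 4 remove [ixrwa] add [rut] -> 10 lines: oim djgj dfh kkg qpmtz rut tlu zyehm yyo yzru
Hunk 2: at line 4 remove [rut] add [usa] -> 10 lines: oim djgj dfh kkg qpmtz usa tlu zyehm yyo yzru
Hunk 3: at line 1 remove [djgj,dfh,kkg] add [kxfw] -> 8 lines: oim kxfw qpmtz usa tlu zyehm yyo yzru
Hunk 4: at line 1 remove [qpmtz] add [sapw,hycbc,yxxif] -> 10 lines: oim kxfw sapw hycbc yxxif usa tlu zyehm yyo yzru
Hunk 5: at line 3 remove [hycbc] add [ssjvt,jqsp] -> 11 lines: oim kxfw sapw ssjvt jqsp yxxif usa tlu zyehm yyo yzru
Final line count: 11

Answer: 11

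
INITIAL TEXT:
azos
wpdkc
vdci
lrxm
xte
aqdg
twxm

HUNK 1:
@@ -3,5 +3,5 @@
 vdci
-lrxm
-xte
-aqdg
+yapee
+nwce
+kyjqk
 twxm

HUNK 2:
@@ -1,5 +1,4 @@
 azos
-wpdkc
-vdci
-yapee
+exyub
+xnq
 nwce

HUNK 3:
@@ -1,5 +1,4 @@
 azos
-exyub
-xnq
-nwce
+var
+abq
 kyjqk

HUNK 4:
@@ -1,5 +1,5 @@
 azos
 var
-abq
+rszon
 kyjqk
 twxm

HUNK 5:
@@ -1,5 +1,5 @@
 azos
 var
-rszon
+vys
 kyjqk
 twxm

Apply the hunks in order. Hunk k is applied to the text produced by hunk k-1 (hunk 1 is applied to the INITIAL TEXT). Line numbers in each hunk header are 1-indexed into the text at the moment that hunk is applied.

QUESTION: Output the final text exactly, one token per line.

Answer: azos
var
vys
kyjqk
twxm

Derivation:
Hunk 1: at line 3 remove [lrxm,xte,aqdg] add [yapee,nwce,kyjqk] -> 7 lines: azos wpdkc vdci yapee nwce kyjqk twxm
Hunk 2: at line 1 remove [wpdkc,vdci,yapee] add [exyub,xnq] -> 6 lines: azos exyub xnq nwce kyjqk twxm
Hunk 3: at line 1 remove [exyub,xnq,nwce] add [var,abq] -> 5 lines: azos var abq kyjqk twxm
Hunk 4: at line 1 remove [abq] add [rszon] -> 5 lines: azos var rszon kyjqk twxm
Hunk 5: at line 1 remove [rszon] add [vys] -> 5 lines: azos var vys kyjqk twxm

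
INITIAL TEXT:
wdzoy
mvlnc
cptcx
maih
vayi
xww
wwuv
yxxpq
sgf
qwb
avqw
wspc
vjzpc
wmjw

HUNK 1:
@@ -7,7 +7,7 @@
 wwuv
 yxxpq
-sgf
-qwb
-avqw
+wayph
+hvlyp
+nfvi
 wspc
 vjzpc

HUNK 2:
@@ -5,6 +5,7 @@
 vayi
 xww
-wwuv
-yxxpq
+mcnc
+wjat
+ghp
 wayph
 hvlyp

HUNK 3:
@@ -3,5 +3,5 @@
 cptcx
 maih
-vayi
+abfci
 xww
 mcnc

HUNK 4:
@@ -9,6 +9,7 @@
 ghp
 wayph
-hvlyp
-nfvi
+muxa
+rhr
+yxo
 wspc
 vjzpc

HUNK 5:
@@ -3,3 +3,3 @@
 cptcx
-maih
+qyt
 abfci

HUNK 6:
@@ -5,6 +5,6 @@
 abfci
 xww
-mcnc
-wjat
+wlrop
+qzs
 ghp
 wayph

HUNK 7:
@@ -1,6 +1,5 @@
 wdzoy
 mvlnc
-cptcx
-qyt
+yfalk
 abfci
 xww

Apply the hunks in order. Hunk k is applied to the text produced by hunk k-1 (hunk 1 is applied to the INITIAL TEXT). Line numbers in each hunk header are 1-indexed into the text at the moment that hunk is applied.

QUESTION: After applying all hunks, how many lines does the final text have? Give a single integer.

Hunk 1: at line 7 remove [sgf,qwb,avqw] add [wayph,hvlyp,nfvi] -> 14 lines: wdzoy mvlnc cptcx maih vayi xww wwuv yxxpq wayph hvlyp nfvi wspc vjzpc wmjw
Hunk 2: at line 5 remove [wwuv,yxxpq] add [mcnc,wjat,ghp] -> 15 lines: wdzoy mvlnc cptcx maih vayi xww mcnc wjat ghp wayph hvlyp nfvi wspc vjzpc wmjw
Hunk 3: at line 3 remove [vayi] add [abfci] -> 15 lines: wdzoy mvlnc cptcx maih abfci xww mcnc wjat ghp wayph hvlyp nfvi wspc vjzpc wmjw
Hunk 4: at line 9 remove [hvlyp,nfvi] add [muxa,rhr,yxo] -> 16 lines: wdzoy mvlnc cptcx maih abfci xww mcnc wjat ghp wayph muxa rhr yxo wspc vjzpc wmjw
Hunk 5: at line 3 remove [maih] add [qyt] -> 16 lines: wdzoy mvlnc cptcx qyt abfci xww mcnc wjat ghp wayph muxa rhr yxo wspc vjzpc wmjw
Hunk 6: at line 5 remove [mcnc,wjat] add [wlrop,qzs] -> 16 lines: wdzoy mvlnc cptcx qyt abfci xww wlrop qzs ghp wayph muxa rhr yxo wspc vjzpc wmjw
Hunk 7: at line 1 remove [cptcx,qyt] add [yfalk] -> 15 lines: wdzoy mvlnc yfalk abfci xww wlrop qzs ghp wayph muxa rhr yxo wspc vjzpc wmjw
Final line count: 15

Answer: 15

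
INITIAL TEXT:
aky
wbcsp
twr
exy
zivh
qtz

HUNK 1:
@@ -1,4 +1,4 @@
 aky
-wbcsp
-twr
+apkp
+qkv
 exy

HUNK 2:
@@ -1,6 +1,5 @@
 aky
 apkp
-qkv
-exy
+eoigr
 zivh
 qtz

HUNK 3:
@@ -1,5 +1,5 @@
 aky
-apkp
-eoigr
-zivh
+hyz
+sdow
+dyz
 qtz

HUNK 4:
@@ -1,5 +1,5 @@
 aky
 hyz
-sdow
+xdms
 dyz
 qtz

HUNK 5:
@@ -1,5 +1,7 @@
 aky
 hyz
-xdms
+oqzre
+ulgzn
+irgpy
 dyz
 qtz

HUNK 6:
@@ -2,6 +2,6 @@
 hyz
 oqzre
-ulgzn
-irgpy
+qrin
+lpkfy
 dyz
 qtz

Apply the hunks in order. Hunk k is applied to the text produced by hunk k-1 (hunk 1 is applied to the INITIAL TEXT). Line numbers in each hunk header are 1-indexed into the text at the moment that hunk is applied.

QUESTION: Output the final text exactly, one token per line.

Answer: aky
hyz
oqzre
qrin
lpkfy
dyz
qtz

Derivation:
Hunk 1: at line 1 remove [wbcsp,twr] add [apkp,qkv] -> 6 lines: aky apkp qkv exy zivh qtz
Hunk 2: at line 1 remove [qkv,exy] add [eoigr] -> 5 lines: aky apkp eoigr zivh qtz
Hunk 3: at line 1 remove [apkp,eoigr,zivh] add [hyz,sdow,dyz] -> 5 lines: aky hyz sdow dyz qtz
Hunk 4: at line 1 remove [sdow] add [xdms] -> 5 lines: aky hyz xdms dyz qtz
Hunk 5: at line 1 remove [xdms] add [oqzre,ulgzn,irgpy] -> 7 lines: aky hyz oqzre ulgzn irgpy dyz qtz
Hunk 6: at line 2 remove [ulgzn,irgpy] add [qrin,lpkfy] -> 7 lines: aky hyz oqzre qrin lpkfy dyz qtz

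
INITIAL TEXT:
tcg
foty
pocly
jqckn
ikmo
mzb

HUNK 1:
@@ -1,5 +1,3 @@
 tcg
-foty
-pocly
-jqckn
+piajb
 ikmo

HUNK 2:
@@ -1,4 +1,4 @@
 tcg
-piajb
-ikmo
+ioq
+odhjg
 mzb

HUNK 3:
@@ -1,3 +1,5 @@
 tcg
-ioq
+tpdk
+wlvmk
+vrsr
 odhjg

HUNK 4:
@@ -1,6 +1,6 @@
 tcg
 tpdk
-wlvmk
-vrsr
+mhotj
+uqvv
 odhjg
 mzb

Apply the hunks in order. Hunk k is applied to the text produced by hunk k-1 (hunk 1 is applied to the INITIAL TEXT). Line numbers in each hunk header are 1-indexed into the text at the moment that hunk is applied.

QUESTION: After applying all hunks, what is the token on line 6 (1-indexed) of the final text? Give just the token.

Hunk 1: at line 1 remove [foty,pocly,jqckn] add [piajb] -> 4 lines: tcg piajb ikmo mzb
Hunk 2: at line 1 remove [piajb,ikmo] add [ioq,odhjg] -> 4 lines: tcg ioq odhjg mzb
Hunk 3: at line 1 remove [ioq] add [tpdk,wlvmk,vrsr] -> 6 lines: tcg tpdk wlvmk vrsr odhjg mzb
Hunk 4: at line 1 remove [wlvmk,vrsr] add [mhotj,uqvv] -> 6 lines: tcg tpdk mhotj uqvv odhjg mzb
Final line 6: mzb

Answer: mzb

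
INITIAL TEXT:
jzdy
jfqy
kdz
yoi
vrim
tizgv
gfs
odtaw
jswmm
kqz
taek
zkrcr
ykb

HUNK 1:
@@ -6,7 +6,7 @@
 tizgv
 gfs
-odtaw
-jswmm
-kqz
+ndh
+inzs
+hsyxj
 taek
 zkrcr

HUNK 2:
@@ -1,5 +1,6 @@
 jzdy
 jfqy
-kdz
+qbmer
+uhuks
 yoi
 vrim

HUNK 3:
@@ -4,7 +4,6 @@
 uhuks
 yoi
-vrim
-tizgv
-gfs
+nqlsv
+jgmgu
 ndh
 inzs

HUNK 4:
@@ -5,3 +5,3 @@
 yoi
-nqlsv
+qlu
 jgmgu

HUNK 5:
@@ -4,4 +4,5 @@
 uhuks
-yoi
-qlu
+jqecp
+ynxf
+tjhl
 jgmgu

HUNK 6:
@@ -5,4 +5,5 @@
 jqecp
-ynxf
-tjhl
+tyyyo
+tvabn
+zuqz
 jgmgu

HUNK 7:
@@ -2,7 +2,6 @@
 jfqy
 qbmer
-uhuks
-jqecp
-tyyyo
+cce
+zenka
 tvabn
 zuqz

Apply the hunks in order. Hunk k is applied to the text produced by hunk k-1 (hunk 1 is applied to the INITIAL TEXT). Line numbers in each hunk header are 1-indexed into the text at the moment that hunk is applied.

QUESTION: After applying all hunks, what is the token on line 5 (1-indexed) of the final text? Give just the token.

Hunk 1: at line 6 remove [odtaw,jswmm,kqz] add [ndh,inzs,hsyxj] -> 13 lines: jzdy jfqy kdz yoi vrim tizgv gfs ndh inzs hsyxj taek zkrcr ykb
Hunk 2: at line 1 remove [kdz] add [qbmer,uhuks] -> 14 lines: jzdy jfqy qbmer uhuks yoi vrim tizgv gfs ndh inzs hsyxj taek zkrcr ykb
Hunk 3: at line 4 remove [vrim,tizgv,gfs] add [nqlsv,jgmgu] -> 13 lines: jzdy jfqy qbmer uhuks yoi nqlsv jgmgu ndh inzs hsyxj taek zkrcr ykb
Hunk 4: at line 5 remove [nqlsv] add [qlu] -> 13 lines: jzdy jfqy qbmer uhuks yoi qlu jgmgu ndh inzs hsyxj taek zkrcr ykb
Hunk 5: at line 4 remove [yoi,qlu] add [jqecp,ynxf,tjhl] -> 14 lines: jzdy jfqy qbmer uhuks jqecp ynxf tjhl jgmgu ndh inzs hsyxj taek zkrcr ykb
Hunk 6: at line 5 remove [ynxf,tjhl] add [tyyyo,tvabn,zuqz] -> 15 lines: jzdy jfqy qbmer uhuks jqecp tyyyo tvabn zuqz jgmgu ndh inzs hsyxj taek zkrcr ykb
Hunk 7: at line 2 remove [uhuks,jqecp,tyyyo] add [cce,zenka] -> 14 lines: jzdy jfqy qbmer cce zenka tvabn zuqz jgmgu ndh inzs hsyxj taek zkrcr ykb
Final line 5: zenka

Answer: zenka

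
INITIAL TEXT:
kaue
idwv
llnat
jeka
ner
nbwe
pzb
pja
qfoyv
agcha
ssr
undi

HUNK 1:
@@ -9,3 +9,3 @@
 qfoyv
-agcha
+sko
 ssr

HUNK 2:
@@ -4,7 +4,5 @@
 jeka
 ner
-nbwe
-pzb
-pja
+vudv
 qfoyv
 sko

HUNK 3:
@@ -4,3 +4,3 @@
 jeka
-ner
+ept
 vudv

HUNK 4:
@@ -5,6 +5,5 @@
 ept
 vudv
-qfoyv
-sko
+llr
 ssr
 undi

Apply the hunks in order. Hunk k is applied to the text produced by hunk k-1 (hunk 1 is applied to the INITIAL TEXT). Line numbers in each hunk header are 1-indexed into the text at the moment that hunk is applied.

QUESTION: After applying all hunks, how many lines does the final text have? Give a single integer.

Answer: 9

Derivation:
Hunk 1: at line 9 remove [agcha] add [sko] -> 12 lines: kaue idwv llnat jeka ner nbwe pzb pja qfoyv sko ssr undi
Hunk 2: at line 4 remove [nbwe,pzb,pja] add [vudv] -> 10 lines: kaue idwv llnat jeka ner vudv qfoyv sko ssr undi
Hunk 3: at line 4 remove [ner] add [ept] -> 10 lines: kaue idwv llnat jeka ept vudv qfoyv sko ssr undi
Hunk 4: at line 5 remove [qfoyv,sko] add [llr] -> 9 lines: kaue idwv llnat jeka ept vudv llr ssr undi
Final line count: 9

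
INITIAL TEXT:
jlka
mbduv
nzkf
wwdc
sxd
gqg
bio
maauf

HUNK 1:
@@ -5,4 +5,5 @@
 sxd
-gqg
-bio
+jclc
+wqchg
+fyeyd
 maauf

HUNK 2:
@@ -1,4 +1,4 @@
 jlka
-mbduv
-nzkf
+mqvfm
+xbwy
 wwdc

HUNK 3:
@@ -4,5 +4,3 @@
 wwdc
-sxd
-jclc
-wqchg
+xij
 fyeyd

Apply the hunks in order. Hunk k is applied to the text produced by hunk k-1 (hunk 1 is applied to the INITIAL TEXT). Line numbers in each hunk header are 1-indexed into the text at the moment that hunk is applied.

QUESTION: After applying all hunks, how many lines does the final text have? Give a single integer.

Hunk 1: at line 5 remove [gqg,bio] add [jclc,wqchg,fyeyd] -> 9 lines: jlka mbduv nzkf wwdc sxd jclc wqchg fyeyd maauf
Hunk 2: at line 1 remove [mbduv,nzkf] add [mqvfm,xbwy] -> 9 lines: jlka mqvfm xbwy wwdc sxd jclc wqchg fyeyd maauf
Hunk 3: at line 4 remove [sxd,jclc,wqchg] add [xij] -> 7 lines: jlka mqvfm xbwy wwdc xij fyeyd maauf
Final line count: 7

Answer: 7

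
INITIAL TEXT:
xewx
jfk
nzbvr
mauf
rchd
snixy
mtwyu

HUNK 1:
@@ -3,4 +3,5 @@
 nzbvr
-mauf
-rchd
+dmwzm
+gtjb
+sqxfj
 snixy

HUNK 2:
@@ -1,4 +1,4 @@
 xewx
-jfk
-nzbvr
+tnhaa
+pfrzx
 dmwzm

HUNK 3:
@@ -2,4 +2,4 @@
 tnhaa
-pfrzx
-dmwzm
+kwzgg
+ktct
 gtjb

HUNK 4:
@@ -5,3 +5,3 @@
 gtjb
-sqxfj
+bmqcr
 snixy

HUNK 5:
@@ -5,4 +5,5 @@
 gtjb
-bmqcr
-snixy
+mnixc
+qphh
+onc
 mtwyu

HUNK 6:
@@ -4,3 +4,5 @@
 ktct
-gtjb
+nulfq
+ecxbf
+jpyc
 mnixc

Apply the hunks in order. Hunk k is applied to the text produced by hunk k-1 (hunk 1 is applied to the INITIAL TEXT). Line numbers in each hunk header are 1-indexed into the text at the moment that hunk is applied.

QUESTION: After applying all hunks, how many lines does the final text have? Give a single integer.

Hunk 1: at line 3 remove [mauf,rchd] add [dmwzm,gtjb,sqxfj] -> 8 lines: xewx jfk nzbvr dmwzm gtjb sqxfj snixy mtwyu
Hunk 2: at line 1 remove [jfk,nzbvr] add [tnhaa,pfrzx] -> 8 lines: xewx tnhaa pfrzx dmwzm gtjb sqxfj snixy mtwyu
Hunk 3: at line 2 remove [pfrzx,dmwzm] add [kwzgg,ktct] -> 8 lines: xewx tnhaa kwzgg ktct gtjb sqxfj snixy mtwyu
Hunk 4: at line 5 remove [sqxfj] add [bmqcr] -> 8 lines: xewx tnhaa kwzgg ktct gtjb bmqcr snixy mtwyu
Hunk 5: at line 5 remove [bmqcr,snixy] add [mnixc,qphh,onc] -> 9 lines: xewx tnhaa kwzgg ktct gtjb mnixc qphh onc mtwyu
Hunk 6: at line 4 remove [gtjb] add [nulfq,ecxbf,jpyc] -> 11 lines: xewx tnhaa kwzgg ktct nulfq ecxbf jpyc mnixc qphh onc mtwyu
Final line count: 11

Answer: 11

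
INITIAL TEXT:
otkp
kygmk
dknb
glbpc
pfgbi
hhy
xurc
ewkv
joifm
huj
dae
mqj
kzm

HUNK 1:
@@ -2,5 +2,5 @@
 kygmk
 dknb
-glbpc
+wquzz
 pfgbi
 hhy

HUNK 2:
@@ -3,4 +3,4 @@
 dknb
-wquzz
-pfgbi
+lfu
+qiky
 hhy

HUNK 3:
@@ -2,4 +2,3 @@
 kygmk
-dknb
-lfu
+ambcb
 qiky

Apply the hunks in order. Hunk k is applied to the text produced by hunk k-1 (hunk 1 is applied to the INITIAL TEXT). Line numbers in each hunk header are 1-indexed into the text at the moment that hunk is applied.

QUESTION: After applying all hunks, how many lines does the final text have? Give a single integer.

Answer: 12

Derivation:
Hunk 1: at line 2 remove [glbpc] add [wquzz] -> 13 lines: otkp kygmk dknb wquzz pfgbi hhy xurc ewkv joifm huj dae mqj kzm
Hunk 2: at line 3 remove [wquzz,pfgbi] add [lfu,qiky] -> 13 lines: otkp kygmk dknb lfu qiky hhy xurc ewkv joifm huj dae mqj kzm
Hunk 3: at line 2 remove [dknb,lfu] add [ambcb] -> 12 lines: otkp kygmk ambcb qiky hhy xurc ewkv joifm huj dae mqj kzm
Final line count: 12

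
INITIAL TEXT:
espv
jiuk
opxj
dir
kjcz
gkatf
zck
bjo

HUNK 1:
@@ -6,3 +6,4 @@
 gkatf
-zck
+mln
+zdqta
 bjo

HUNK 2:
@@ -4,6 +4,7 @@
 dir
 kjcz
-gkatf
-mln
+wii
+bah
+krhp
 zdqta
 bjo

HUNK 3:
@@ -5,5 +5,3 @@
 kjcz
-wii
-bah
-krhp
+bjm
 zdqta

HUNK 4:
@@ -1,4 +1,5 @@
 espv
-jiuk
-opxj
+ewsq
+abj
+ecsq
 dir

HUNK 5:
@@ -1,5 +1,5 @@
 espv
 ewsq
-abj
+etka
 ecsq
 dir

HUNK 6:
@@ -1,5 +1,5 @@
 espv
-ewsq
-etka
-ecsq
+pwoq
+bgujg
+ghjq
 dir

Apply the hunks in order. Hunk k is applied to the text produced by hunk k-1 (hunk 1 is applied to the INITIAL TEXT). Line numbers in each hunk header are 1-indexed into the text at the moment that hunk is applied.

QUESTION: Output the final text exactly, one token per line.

Answer: espv
pwoq
bgujg
ghjq
dir
kjcz
bjm
zdqta
bjo

Derivation:
Hunk 1: at line 6 remove [zck] add [mln,zdqta] -> 9 lines: espv jiuk opxj dir kjcz gkatf mln zdqta bjo
Hunk 2: at line 4 remove [gkatf,mln] add [wii,bah,krhp] -> 10 lines: espv jiuk opxj dir kjcz wii bah krhp zdqta bjo
Hunk 3: at line 5 remove [wii,bah,krhp] add [bjm] -> 8 lines: espv jiuk opxj dir kjcz bjm zdqta bjo
Hunk 4: at line 1 remove [jiuk,opxj] add [ewsq,abj,ecsq] -> 9 lines: espv ewsq abj ecsq dir kjcz bjm zdqta bjo
Hunk 5: at line 1 remove [abj] add [etka] -> 9 lines: espv ewsq etka ecsq dir kjcz bjm zdqta bjo
Hunk 6: at line 1 remove [ewsq,etka,ecsq] add [pwoq,bgujg,ghjq] -> 9 lines: espv pwoq bgujg ghjq dir kjcz bjm zdqta bjo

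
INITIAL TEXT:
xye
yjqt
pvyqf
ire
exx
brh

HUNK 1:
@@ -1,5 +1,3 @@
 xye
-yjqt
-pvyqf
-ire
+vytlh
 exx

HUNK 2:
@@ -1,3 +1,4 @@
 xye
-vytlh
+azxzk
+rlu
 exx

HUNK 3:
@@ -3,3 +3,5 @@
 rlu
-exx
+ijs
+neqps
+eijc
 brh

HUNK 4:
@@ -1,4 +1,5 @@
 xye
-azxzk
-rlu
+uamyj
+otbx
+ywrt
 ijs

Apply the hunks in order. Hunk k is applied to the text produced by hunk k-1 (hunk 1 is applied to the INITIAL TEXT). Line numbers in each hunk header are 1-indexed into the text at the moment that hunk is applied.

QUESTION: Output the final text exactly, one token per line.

Hunk 1: at line 1 remove [yjqt,pvyqf,ire] add [vytlh] -> 4 lines: xye vytlh exx brh
Hunk 2: at line 1 remove [vytlh] add [azxzk,rlu] -> 5 lines: xye azxzk rlu exx brh
Hunk 3: at line 3 remove [exx] add [ijs,neqps,eijc] -> 7 lines: xye azxzk rlu ijs neqps eijc brh
Hunk 4: at line 1 remove [azxzk,rlu] add [uamyj,otbx,ywrt] -> 8 lines: xye uamyj otbx ywrt ijs neqps eijc brh

Answer: xye
uamyj
otbx
ywrt
ijs
neqps
eijc
brh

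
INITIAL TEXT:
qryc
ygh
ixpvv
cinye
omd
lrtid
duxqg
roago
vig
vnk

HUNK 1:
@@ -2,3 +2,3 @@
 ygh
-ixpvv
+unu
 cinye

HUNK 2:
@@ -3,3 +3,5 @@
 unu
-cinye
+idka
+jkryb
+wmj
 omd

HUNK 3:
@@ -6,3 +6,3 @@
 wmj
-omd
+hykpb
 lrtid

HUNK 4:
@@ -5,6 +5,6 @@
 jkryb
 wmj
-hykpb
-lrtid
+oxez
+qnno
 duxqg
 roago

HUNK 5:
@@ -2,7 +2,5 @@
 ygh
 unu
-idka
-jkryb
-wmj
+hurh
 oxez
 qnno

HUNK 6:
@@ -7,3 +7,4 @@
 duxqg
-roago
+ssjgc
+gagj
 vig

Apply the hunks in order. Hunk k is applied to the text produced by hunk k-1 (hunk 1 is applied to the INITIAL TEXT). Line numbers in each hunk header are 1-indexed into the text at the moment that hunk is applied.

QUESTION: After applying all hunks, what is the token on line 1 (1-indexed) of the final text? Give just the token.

Hunk 1: at line 2 remove [ixpvv] add [unu] -> 10 lines: qryc ygh unu cinye omd lrtid duxqg roago vig vnk
Hunk 2: at line 3 remove [cinye] add [idka,jkryb,wmj] -> 12 lines: qryc ygh unu idka jkryb wmj omd lrtid duxqg roago vig vnk
Hunk 3: at line 6 remove [omd] add [hykpb] -> 12 lines: qryc ygh unu idka jkryb wmj hykpb lrtid duxqg roago vig vnk
Hunk 4: at line 5 remove [hykpb,lrtid] add [oxez,qnno] -> 12 lines: qryc ygh unu idka jkryb wmj oxez qnno duxqg roago vig vnk
Hunk 5: at line 2 remove [idka,jkryb,wmj] add [hurh] -> 10 lines: qryc ygh unu hurh oxez qnno duxqg roago vig vnk
Hunk 6: at line 7 remove [roago] add [ssjgc,gagj] -> 11 lines: qryc ygh unu hurh oxez qnno duxqg ssjgc gagj vig vnk
Final line 1: qryc

Answer: qryc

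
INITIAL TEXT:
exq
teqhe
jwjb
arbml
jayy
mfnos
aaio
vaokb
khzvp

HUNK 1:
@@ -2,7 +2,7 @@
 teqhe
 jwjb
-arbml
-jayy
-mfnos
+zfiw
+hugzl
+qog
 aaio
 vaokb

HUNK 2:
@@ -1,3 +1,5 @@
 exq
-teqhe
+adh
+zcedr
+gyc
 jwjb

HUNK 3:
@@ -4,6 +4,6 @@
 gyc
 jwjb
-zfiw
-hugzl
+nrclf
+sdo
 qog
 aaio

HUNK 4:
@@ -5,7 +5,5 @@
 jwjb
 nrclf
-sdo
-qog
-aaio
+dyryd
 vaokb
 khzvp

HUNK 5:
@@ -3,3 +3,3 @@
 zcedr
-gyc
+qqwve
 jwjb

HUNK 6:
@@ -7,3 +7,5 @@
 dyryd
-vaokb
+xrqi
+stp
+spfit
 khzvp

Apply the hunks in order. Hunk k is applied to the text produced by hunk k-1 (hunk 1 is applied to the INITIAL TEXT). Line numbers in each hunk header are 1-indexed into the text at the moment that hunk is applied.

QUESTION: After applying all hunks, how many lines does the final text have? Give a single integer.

Hunk 1: at line 2 remove [arbml,jayy,mfnos] add [zfiw,hugzl,qog] -> 9 lines: exq teqhe jwjb zfiw hugzl qog aaio vaokb khzvp
Hunk 2: at line 1 remove [teqhe] add [adh,zcedr,gyc] -> 11 lines: exq adh zcedr gyc jwjb zfiw hugzl qog aaio vaokb khzvp
Hunk 3: at line 4 remove [zfiw,hugzl] add [nrclf,sdo] -> 11 lines: exq adh zcedr gyc jwjb nrclf sdo qog aaio vaokb khzvp
Hunk 4: at line 5 remove [sdo,qog,aaio] add [dyryd] -> 9 lines: exq adh zcedr gyc jwjb nrclf dyryd vaokb khzvp
Hunk 5: at line 3 remove [gyc] add [qqwve] -> 9 lines: exq adh zcedr qqwve jwjb nrclf dyryd vaokb khzvp
Hunk 6: at line 7 remove [vaokb] add [xrqi,stp,spfit] -> 11 lines: exq adh zcedr qqwve jwjb nrclf dyryd xrqi stp spfit khzvp
Final line count: 11

Answer: 11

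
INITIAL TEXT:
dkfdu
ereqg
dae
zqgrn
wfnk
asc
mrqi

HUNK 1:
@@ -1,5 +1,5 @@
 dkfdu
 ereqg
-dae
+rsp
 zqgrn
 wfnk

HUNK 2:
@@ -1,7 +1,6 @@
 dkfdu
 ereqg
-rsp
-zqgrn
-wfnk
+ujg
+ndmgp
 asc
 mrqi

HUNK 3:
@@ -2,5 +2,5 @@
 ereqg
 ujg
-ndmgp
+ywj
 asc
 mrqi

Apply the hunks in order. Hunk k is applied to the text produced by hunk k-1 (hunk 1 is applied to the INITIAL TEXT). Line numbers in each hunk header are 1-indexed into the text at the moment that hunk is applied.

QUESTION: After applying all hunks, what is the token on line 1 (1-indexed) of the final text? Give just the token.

Hunk 1: at line 1 remove [dae] add [rsp] -> 7 lines: dkfdu ereqg rsp zqgrn wfnk asc mrqi
Hunk 2: at line 1 remove [rsp,zqgrn,wfnk] add [ujg,ndmgp] -> 6 lines: dkfdu ereqg ujg ndmgp asc mrqi
Hunk 3: at line 2 remove [ndmgp] add [ywj] -> 6 lines: dkfdu ereqg ujg ywj asc mrqi
Final line 1: dkfdu

Answer: dkfdu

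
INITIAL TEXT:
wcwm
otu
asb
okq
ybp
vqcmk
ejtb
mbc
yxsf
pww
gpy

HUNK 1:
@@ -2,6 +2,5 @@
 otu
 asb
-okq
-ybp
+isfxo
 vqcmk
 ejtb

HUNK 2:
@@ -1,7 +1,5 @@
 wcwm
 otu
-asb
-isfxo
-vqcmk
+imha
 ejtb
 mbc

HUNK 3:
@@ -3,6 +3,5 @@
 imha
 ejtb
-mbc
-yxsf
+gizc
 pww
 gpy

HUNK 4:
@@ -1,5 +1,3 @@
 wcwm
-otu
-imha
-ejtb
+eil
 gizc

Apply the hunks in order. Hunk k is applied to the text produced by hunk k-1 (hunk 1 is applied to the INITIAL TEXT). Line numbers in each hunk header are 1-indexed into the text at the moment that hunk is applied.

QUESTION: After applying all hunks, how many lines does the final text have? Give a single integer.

Hunk 1: at line 2 remove [okq,ybp] add [isfxo] -> 10 lines: wcwm otu asb isfxo vqcmk ejtb mbc yxsf pww gpy
Hunk 2: at line 1 remove [asb,isfxo,vqcmk] add [imha] -> 8 lines: wcwm otu imha ejtb mbc yxsf pww gpy
Hunk 3: at line 3 remove [mbc,yxsf] add [gizc] -> 7 lines: wcwm otu imha ejtb gizc pww gpy
Hunk 4: at line 1 remove [otu,imha,ejtb] add [eil] -> 5 lines: wcwm eil gizc pww gpy
Final line count: 5

Answer: 5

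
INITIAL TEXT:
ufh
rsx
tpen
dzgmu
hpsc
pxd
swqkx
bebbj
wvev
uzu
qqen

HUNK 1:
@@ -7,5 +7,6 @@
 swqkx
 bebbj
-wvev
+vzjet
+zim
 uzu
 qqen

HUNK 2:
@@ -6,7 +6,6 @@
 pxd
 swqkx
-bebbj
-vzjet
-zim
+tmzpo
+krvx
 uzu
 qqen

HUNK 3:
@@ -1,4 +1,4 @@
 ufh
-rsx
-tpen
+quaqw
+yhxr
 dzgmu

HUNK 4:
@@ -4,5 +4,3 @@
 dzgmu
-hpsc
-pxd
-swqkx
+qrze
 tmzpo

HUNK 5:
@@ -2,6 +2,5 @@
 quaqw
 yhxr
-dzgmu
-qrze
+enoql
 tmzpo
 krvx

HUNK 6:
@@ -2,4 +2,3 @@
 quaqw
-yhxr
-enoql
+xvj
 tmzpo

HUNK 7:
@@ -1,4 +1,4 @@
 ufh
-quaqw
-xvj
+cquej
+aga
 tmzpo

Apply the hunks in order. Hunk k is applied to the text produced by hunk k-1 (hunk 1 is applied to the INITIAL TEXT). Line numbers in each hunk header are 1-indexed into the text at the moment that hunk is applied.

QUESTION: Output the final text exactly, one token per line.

Hunk 1: at line 7 remove [wvev] add [vzjet,zim] -> 12 lines: ufh rsx tpen dzgmu hpsc pxd swqkx bebbj vzjet zim uzu qqen
Hunk 2: at line 6 remove [bebbj,vzjet,zim] add [tmzpo,krvx] -> 11 lines: ufh rsx tpen dzgmu hpsc pxd swqkx tmzpo krvx uzu qqen
Hunk 3: at line 1 remove [rsx,tpen] add [quaqw,yhxr] -> 11 lines: ufh quaqw yhxr dzgmu hpsc pxd swqkx tmzpo krvx uzu qqen
Hunk 4: at line 4 remove [hpsc,pxd,swqkx] add [qrze] -> 9 lines: ufh quaqw yhxr dzgmu qrze tmzpo krvx uzu qqen
Hunk 5: at line 2 remove [dzgmu,qrze] add [enoql] -> 8 lines: ufh quaqw yhxr enoql tmzpo krvx uzu qqen
Hunk 6: at line 2 remove [yhxr,enoql] add [xvj] -> 7 lines: ufh quaqw xvj tmzpo krvx uzu qqen
Hunk 7: at line 1 remove [quaqw,xvj] add [cquej,aga] -> 7 lines: ufh cquej aga tmzpo krvx uzu qqen

Answer: ufh
cquej
aga
tmzpo
krvx
uzu
qqen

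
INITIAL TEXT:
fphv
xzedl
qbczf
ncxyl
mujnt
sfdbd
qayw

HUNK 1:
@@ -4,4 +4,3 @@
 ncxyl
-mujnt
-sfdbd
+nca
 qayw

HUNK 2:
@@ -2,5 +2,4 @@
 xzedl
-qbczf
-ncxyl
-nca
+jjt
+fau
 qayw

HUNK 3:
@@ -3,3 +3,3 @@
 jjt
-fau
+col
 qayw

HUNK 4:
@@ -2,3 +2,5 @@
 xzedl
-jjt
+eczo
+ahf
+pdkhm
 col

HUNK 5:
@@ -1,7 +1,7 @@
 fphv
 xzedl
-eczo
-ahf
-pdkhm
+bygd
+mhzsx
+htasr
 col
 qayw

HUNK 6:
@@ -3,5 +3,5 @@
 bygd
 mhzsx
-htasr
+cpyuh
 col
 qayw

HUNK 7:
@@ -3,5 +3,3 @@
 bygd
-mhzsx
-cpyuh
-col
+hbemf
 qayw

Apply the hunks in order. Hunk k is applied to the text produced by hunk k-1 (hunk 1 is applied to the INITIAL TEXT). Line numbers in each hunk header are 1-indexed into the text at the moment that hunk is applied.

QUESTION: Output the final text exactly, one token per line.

Hunk 1: at line 4 remove [mujnt,sfdbd] add [nca] -> 6 lines: fphv xzedl qbczf ncxyl nca qayw
Hunk 2: at line 2 remove [qbczf,ncxyl,nca] add [jjt,fau] -> 5 lines: fphv xzedl jjt fau qayw
Hunk 3: at line 3 remove [fau] add [col] -> 5 lines: fphv xzedl jjt col qayw
Hunk 4: at line 2 remove [jjt] add [eczo,ahf,pdkhm] -> 7 lines: fphv xzedl eczo ahf pdkhm col qayw
Hunk 5: at line 1 remove [eczo,ahf,pdkhm] add [bygd,mhzsx,htasr] -> 7 lines: fphv xzedl bygd mhzsx htasr col qayw
Hunk 6: at line 3 remove [htasr] add [cpyuh] -> 7 lines: fphv xzedl bygd mhzsx cpyuh col qayw
Hunk 7: at line 3 remove [mhzsx,cpyuh,col] add [hbemf] -> 5 lines: fphv xzedl bygd hbemf qayw

Answer: fphv
xzedl
bygd
hbemf
qayw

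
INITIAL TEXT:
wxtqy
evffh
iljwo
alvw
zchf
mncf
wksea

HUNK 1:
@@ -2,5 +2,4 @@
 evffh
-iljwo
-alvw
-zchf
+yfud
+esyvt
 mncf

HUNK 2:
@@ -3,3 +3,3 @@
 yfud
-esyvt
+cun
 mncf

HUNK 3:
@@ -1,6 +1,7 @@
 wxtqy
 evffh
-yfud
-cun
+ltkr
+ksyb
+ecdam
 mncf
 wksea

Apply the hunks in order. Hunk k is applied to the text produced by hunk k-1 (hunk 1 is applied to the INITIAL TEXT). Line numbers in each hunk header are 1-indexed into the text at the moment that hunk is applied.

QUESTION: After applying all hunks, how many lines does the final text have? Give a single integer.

Hunk 1: at line 2 remove [iljwo,alvw,zchf] add [yfud,esyvt] -> 6 lines: wxtqy evffh yfud esyvt mncf wksea
Hunk 2: at line 3 remove [esyvt] add [cun] -> 6 lines: wxtqy evffh yfud cun mncf wksea
Hunk 3: at line 1 remove [yfud,cun] add [ltkr,ksyb,ecdam] -> 7 lines: wxtqy evffh ltkr ksyb ecdam mncf wksea
Final line count: 7

Answer: 7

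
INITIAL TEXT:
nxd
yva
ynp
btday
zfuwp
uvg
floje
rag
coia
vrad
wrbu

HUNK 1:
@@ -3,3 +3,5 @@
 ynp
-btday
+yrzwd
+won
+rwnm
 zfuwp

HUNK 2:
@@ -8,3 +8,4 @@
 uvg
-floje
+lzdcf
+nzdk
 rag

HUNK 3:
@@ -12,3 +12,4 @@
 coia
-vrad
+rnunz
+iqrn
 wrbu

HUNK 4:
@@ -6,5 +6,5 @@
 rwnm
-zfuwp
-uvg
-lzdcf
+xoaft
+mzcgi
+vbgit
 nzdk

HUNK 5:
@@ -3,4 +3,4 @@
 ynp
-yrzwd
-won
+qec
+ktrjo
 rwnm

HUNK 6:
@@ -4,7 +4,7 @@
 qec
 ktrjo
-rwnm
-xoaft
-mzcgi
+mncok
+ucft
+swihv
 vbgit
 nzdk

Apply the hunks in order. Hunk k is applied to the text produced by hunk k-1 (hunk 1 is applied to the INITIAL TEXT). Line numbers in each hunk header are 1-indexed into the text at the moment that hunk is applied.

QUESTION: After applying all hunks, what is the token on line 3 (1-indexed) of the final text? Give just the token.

Answer: ynp

Derivation:
Hunk 1: at line 3 remove [btday] add [yrzwd,won,rwnm] -> 13 lines: nxd yva ynp yrzwd won rwnm zfuwp uvg floje rag coia vrad wrbu
Hunk 2: at line 8 remove [floje] add [lzdcf,nzdk] -> 14 lines: nxd yva ynp yrzwd won rwnm zfuwp uvg lzdcf nzdk rag coia vrad wrbu
Hunk 3: at line 12 remove [vrad] add [rnunz,iqrn] -> 15 lines: nxd yva ynp yrzwd won rwnm zfuwp uvg lzdcf nzdk rag coia rnunz iqrn wrbu
Hunk 4: at line 6 remove [zfuwp,uvg,lzdcf] add [xoaft,mzcgi,vbgit] -> 15 lines: nxd yva ynp yrzwd won rwnm xoaft mzcgi vbgit nzdk rag coia rnunz iqrn wrbu
Hunk 5: at line 3 remove [yrzwd,won] add [qec,ktrjo] -> 15 lines: nxd yva ynp qec ktrjo rwnm xoaft mzcgi vbgit nzdk rag coia rnunz iqrn wrbu
Hunk 6: at line 4 remove [rwnm,xoaft,mzcgi] add [mncok,ucft,swihv] -> 15 lines: nxd yva ynp qec ktrjo mncok ucft swihv vbgit nzdk rag coia rnunz iqrn wrbu
Final line 3: ynp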